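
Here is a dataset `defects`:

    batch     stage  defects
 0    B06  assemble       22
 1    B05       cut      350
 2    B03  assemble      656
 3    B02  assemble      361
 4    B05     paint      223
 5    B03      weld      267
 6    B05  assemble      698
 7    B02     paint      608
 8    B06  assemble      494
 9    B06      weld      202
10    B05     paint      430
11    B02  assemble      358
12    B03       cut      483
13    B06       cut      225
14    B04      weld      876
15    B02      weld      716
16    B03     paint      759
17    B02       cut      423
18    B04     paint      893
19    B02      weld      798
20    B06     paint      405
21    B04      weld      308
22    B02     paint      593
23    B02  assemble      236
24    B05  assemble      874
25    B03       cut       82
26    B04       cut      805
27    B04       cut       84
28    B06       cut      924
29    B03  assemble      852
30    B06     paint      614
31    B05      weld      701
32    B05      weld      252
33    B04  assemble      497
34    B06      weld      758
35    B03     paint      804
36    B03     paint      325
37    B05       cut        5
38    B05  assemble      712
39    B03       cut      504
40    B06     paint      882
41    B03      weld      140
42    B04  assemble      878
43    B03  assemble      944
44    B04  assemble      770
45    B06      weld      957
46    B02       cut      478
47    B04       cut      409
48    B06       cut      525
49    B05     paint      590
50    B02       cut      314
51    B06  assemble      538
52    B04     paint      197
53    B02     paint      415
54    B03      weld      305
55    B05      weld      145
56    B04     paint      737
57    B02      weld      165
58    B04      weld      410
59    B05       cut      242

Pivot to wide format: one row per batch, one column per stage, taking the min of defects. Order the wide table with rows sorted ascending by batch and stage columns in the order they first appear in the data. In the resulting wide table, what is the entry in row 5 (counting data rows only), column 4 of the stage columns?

With rows sorted ascending by batch, row 5 is batch=B06. stage columns in first-appearance order: assemble, cut, paint, weld; column 4 is weld.
Long rows with batch=B06, stage=weld: min(202, 758, 957) = 202.

202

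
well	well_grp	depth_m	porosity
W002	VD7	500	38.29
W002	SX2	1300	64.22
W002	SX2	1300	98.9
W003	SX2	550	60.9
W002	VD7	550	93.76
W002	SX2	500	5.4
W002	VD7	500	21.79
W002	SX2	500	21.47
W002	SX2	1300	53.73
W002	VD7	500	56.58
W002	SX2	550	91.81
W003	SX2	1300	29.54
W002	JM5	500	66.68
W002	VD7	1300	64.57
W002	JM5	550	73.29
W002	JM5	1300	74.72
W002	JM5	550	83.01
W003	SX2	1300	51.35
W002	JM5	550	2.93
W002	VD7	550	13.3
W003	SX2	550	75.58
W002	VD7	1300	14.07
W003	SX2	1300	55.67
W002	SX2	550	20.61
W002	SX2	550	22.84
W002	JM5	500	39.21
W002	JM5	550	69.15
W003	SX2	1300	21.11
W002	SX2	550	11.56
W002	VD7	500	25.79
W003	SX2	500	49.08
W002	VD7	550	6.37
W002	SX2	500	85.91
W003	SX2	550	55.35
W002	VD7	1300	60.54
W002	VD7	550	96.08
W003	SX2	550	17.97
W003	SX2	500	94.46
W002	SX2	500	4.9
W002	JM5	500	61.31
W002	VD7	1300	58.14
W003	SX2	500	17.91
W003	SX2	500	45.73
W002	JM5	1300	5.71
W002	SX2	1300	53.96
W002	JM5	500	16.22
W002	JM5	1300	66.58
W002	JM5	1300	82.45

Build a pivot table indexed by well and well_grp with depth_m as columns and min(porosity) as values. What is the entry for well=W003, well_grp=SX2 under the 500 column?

Rows with well=W003, well_grp=SX2 and depth_m=500: porosity values are 49.08, 94.46, 17.91, 45.73.
min(49.08, 94.46, 17.91, 45.73) = 17.91.

17.91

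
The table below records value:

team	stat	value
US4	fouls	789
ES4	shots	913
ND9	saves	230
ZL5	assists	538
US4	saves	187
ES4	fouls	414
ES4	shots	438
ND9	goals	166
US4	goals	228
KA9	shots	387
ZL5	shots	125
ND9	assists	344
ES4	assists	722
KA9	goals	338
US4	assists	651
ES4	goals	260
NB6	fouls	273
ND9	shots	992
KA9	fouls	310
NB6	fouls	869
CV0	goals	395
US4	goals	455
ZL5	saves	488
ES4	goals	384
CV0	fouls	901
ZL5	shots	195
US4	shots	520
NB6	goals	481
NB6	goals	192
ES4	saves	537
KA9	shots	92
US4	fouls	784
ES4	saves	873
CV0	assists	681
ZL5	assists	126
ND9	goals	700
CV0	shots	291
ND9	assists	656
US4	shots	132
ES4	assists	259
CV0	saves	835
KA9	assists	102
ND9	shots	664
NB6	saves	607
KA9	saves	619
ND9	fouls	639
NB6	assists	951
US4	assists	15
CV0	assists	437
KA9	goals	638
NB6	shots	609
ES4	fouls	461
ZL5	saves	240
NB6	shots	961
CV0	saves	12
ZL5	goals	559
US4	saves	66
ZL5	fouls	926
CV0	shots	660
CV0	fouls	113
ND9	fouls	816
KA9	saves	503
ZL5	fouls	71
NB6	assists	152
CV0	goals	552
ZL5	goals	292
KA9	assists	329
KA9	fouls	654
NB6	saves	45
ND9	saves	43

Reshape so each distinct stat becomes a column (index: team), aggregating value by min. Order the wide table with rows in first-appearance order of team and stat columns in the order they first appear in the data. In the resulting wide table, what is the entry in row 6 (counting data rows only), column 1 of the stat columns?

With rows in first-appearance order of team, row 6 is team=NB6. stat columns in first-appearance order: fouls, shots, saves, assists, goals; column 1 is fouls.
Long rows with team=NB6, stat=fouls: min(273, 869) = 273.

273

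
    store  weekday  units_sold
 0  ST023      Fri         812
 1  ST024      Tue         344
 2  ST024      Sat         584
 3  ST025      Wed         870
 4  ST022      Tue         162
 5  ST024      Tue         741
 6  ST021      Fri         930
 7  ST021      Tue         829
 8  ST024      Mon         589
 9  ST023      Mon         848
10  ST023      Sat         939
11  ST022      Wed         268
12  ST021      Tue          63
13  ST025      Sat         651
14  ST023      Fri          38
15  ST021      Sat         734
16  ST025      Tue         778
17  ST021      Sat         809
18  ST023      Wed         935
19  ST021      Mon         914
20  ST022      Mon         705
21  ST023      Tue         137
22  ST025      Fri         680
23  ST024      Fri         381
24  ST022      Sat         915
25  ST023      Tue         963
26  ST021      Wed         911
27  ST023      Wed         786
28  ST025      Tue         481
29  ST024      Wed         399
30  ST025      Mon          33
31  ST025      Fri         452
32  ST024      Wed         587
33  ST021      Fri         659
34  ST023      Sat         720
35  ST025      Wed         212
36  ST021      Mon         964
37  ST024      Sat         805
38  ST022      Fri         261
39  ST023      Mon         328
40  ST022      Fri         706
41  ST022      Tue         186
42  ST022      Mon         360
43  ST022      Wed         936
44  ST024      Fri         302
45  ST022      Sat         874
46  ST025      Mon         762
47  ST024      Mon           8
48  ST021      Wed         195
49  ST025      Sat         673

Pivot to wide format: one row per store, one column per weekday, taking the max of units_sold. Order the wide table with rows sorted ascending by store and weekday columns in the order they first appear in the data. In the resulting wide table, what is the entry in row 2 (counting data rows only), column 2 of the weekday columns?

186

With rows sorted ascending by store, row 2 is store=ST022. weekday columns in first-appearance order: Fri, Tue, Sat, Wed, Mon; column 2 is Tue.
Long rows with store=ST022, weekday=Tue: max(162, 186) = 186.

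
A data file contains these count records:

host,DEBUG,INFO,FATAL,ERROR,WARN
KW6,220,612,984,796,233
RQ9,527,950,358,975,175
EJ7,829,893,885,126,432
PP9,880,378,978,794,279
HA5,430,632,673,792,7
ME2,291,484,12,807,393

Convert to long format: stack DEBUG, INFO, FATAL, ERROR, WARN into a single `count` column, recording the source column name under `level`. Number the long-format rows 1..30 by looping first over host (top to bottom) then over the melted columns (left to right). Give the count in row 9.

975

30 rows total (6 × 5). Row 9: index ⌊(9-1)/5⌋ = 1 into host → RQ9; (9-1) mod 5 = 3 into the melted columns → ERROR.
So row 9 is (RQ9, ERROR, 975); count = 975.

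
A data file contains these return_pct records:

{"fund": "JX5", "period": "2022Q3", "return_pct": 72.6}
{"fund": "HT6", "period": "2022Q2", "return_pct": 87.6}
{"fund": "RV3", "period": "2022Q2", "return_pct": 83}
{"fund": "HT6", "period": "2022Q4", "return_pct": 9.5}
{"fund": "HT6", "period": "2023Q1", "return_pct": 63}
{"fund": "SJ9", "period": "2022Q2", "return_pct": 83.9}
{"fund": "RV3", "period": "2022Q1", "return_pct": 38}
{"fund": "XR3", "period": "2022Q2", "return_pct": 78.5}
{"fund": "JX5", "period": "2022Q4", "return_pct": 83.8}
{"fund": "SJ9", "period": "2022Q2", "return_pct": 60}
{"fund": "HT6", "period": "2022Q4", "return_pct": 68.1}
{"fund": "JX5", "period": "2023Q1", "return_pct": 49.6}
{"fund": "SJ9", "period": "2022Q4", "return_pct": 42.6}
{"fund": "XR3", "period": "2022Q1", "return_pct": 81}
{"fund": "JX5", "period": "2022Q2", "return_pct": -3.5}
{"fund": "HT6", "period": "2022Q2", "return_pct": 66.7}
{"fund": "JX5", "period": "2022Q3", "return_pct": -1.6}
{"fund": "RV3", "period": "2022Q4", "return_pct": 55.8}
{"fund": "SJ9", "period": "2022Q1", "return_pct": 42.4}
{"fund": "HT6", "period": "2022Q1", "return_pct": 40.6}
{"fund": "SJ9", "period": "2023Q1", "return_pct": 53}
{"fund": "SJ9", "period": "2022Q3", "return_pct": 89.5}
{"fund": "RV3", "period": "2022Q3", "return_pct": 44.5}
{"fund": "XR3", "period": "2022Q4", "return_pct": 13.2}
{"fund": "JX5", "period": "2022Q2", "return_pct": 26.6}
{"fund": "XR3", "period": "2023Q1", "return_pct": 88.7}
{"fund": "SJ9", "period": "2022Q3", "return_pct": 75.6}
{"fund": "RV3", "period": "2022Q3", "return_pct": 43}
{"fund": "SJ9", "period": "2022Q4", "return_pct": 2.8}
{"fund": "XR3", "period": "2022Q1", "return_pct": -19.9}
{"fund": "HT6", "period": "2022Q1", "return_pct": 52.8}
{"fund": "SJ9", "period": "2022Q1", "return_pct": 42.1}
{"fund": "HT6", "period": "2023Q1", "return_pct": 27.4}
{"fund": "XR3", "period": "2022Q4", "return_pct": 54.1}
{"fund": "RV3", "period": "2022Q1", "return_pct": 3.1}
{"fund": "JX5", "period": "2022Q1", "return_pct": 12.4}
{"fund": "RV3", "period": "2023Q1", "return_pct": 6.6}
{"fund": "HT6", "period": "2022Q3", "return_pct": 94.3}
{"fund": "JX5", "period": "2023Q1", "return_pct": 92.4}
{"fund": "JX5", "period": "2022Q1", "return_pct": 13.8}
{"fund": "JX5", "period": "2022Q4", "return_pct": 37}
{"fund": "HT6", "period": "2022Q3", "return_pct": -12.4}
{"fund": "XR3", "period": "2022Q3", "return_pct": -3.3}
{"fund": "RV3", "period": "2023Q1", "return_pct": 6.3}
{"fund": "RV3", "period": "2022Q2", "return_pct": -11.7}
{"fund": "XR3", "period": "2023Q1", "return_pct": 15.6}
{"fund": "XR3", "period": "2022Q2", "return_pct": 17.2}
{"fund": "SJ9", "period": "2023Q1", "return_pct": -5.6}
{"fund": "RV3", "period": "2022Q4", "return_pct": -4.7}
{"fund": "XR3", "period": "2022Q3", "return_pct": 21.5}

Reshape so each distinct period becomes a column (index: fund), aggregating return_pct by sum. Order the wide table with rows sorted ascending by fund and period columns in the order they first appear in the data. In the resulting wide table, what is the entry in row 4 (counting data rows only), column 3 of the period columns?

45.4

With rows sorted ascending by fund, row 4 is fund=SJ9. period columns in first-appearance order: 2022Q3, 2022Q2, 2022Q4, 2023Q1, 2022Q1; column 3 is 2022Q4.
Long rows with fund=SJ9, period=2022Q4: 42.6 + 2.8 = 45.4.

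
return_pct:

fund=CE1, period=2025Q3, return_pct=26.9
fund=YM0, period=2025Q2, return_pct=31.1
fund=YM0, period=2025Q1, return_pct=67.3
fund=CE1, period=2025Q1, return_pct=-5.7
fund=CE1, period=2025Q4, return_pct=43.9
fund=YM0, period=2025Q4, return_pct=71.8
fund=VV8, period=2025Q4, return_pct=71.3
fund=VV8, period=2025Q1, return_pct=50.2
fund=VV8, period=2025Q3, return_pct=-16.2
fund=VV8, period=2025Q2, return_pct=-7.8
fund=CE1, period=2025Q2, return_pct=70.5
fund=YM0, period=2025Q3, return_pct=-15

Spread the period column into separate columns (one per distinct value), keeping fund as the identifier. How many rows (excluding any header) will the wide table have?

3 distinct fund values → 3 rows.

3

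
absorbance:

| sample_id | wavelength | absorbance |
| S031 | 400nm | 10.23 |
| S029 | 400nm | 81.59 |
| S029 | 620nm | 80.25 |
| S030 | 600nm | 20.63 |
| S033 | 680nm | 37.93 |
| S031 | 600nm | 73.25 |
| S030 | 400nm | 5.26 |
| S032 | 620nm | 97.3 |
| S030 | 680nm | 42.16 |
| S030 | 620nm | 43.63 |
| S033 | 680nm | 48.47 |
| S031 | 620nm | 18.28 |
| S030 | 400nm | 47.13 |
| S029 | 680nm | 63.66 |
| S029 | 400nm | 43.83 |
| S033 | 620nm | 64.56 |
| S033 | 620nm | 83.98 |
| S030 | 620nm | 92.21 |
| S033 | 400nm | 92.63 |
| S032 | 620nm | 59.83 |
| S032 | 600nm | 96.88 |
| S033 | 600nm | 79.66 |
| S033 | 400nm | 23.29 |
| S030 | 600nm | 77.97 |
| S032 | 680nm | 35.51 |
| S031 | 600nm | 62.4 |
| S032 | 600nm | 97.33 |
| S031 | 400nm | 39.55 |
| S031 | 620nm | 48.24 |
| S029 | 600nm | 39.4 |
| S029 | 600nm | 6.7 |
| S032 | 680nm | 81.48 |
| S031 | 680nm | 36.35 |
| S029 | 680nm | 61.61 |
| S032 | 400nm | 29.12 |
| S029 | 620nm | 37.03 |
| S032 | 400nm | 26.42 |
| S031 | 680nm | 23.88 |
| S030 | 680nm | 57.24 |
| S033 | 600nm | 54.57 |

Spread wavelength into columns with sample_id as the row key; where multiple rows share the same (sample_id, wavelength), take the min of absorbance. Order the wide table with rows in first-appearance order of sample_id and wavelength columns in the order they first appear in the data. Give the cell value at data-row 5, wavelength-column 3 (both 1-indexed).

96.88

With rows in first-appearance order of sample_id, row 5 is sample_id=S032. wavelength columns in first-appearance order: 400nm, 620nm, 600nm, 680nm; column 3 is 600nm.
Long rows with sample_id=S032, wavelength=600nm: min(96.88, 97.33) = 96.88.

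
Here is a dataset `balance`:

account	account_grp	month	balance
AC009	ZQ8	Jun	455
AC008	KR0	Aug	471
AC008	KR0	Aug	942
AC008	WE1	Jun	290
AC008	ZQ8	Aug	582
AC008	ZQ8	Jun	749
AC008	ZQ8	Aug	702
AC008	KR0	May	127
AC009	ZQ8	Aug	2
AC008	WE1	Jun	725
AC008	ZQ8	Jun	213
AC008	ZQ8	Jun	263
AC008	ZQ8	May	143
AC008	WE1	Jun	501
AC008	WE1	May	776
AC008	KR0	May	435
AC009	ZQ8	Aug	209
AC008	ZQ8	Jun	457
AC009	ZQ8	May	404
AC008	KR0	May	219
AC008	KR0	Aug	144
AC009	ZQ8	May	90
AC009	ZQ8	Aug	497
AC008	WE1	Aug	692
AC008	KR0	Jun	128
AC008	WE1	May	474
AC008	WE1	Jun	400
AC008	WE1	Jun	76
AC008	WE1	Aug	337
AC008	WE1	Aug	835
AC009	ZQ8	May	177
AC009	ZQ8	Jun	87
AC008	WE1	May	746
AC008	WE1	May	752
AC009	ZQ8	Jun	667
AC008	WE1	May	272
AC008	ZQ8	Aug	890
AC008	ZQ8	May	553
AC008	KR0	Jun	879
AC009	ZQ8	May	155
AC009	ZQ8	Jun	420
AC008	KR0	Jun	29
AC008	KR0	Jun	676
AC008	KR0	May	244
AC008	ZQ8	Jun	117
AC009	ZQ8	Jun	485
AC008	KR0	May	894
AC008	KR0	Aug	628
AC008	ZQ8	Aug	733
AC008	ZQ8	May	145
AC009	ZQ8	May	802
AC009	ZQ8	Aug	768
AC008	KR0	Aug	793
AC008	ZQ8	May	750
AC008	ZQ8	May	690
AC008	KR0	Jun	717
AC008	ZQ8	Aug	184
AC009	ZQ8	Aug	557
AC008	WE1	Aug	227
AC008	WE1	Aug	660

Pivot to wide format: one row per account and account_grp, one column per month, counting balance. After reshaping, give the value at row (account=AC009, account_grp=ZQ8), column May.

Rows with account=AC009, account_grp=ZQ8 and month=May: balance values are 404, 90, 177, 155, 802.
5 rows match — count = 5.

5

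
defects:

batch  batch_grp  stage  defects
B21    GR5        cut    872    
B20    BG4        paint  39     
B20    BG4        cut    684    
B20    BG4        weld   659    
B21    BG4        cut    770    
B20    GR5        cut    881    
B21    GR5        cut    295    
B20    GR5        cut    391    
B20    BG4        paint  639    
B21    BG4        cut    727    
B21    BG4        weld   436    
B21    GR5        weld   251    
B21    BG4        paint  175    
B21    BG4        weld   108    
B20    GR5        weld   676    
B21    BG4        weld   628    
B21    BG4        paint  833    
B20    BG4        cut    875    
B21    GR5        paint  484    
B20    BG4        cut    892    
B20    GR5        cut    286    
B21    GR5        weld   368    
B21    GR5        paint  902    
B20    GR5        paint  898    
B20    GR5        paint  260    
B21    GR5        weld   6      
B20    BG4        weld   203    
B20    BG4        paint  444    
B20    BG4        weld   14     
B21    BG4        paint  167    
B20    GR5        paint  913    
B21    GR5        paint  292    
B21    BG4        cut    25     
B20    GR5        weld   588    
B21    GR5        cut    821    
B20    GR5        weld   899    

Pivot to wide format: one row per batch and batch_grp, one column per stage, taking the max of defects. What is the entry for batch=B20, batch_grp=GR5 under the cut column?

Rows with batch=B20, batch_grp=GR5 and stage=cut: defects values are 881, 391, 286.
max(881, 391, 286) = 881.

881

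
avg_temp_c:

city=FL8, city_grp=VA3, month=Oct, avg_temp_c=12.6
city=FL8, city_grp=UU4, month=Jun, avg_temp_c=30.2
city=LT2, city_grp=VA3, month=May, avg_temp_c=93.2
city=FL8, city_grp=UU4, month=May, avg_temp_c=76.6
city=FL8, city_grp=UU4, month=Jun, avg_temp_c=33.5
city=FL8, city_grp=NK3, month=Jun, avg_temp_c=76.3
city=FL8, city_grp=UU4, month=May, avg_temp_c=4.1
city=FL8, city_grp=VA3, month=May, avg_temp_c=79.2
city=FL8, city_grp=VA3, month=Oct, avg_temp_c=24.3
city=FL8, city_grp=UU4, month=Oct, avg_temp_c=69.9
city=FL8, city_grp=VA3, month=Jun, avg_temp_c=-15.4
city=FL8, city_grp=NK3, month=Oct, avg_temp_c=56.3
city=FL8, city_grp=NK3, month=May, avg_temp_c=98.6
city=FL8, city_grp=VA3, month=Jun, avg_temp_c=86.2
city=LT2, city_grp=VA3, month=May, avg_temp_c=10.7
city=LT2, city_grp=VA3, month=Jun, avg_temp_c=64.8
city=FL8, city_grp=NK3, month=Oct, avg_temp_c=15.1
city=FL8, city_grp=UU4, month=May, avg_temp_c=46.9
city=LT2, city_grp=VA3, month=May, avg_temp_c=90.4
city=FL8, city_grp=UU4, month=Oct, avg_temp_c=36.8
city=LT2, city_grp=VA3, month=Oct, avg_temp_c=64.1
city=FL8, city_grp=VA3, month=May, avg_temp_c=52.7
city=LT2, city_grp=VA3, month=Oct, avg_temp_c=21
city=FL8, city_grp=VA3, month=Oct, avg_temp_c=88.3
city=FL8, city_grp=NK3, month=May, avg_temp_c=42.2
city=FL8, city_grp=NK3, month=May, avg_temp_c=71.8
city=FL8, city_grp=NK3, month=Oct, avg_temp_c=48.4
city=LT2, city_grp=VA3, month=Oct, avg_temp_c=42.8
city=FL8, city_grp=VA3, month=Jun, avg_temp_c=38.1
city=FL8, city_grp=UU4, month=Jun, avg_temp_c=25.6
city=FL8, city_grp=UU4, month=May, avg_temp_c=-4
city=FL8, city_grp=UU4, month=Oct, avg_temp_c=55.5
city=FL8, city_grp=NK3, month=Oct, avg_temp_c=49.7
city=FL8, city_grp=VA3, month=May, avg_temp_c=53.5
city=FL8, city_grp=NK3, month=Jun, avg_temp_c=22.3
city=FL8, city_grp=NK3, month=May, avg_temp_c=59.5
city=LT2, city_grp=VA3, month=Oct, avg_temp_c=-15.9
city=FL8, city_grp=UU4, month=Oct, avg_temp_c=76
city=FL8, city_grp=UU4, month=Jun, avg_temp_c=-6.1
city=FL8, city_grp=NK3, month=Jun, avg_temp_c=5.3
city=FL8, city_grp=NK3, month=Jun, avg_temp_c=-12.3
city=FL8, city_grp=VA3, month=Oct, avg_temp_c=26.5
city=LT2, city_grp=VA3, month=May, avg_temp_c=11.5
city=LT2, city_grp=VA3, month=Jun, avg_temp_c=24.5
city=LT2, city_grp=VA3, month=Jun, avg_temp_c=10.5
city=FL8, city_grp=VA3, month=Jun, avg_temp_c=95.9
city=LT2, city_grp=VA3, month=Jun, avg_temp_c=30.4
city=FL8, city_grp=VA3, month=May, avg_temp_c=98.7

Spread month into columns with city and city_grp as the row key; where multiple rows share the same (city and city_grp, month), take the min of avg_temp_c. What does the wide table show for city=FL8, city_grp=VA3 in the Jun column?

Rows with city=FL8, city_grp=VA3 and month=Jun: avg_temp_c values are -15.4, 86.2, 38.1, 95.9.
min(-15.4, 86.2, 38.1, 95.9) = -15.4.

-15.4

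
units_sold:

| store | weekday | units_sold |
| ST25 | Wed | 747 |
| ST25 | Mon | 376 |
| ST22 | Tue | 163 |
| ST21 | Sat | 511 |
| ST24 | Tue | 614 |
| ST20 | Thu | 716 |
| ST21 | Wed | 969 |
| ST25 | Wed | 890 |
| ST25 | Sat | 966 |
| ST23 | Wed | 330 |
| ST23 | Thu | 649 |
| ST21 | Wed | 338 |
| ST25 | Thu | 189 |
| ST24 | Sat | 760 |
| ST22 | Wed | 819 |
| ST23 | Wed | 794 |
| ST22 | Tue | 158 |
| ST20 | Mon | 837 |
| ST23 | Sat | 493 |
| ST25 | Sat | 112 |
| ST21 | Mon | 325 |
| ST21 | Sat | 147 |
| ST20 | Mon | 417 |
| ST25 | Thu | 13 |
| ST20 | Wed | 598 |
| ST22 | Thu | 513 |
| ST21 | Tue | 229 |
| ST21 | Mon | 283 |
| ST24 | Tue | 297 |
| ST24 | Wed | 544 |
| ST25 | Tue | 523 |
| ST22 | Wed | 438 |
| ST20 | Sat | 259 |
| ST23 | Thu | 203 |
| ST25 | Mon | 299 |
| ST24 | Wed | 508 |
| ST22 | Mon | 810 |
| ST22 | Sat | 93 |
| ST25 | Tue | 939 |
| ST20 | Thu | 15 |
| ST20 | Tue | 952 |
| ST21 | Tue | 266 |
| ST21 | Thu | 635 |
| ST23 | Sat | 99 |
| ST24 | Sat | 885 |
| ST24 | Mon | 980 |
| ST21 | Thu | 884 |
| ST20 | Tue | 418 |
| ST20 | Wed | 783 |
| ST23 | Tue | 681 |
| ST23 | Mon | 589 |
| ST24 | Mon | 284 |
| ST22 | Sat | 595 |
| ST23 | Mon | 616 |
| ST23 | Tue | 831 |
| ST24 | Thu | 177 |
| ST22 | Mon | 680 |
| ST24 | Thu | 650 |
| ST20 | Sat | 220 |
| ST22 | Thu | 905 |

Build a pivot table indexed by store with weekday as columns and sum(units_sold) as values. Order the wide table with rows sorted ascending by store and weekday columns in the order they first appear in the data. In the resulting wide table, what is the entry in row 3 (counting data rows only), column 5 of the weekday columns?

With rows sorted ascending by store, row 3 is store=ST22. weekday columns in first-appearance order: Wed, Mon, Tue, Sat, Thu; column 5 is Thu.
Long rows with store=ST22, weekday=Thu: 513 + 905 = 1418.

1418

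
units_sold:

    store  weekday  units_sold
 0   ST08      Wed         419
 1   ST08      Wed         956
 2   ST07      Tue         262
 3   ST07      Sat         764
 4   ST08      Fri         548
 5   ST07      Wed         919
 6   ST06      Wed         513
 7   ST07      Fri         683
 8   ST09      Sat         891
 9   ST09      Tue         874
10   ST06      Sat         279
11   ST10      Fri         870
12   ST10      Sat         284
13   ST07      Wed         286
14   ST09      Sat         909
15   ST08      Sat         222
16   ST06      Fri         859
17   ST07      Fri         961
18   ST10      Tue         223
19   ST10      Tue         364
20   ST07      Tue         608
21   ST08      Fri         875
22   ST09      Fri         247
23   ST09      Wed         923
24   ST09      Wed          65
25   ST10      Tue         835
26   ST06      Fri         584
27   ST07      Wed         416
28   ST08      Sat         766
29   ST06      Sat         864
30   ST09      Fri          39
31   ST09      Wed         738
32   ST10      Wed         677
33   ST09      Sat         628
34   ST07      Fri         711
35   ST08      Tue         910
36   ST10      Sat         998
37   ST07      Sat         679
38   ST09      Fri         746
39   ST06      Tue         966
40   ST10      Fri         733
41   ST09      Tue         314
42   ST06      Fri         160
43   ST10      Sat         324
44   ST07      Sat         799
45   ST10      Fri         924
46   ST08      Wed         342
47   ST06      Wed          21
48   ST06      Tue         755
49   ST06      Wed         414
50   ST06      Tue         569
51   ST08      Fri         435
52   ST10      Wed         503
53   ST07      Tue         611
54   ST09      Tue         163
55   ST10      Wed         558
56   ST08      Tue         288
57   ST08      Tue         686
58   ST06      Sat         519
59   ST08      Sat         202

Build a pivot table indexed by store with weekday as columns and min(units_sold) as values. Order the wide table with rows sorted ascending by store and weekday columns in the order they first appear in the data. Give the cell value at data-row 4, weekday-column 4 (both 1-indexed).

With rows sorted ascending by store, row 4 is store=ST09. weekday columns in first-appearance order: Wed, Tue, Sat, Fri; column 4 is Fri.
Long rows with store=ST09, weekday=Fri: min(247, 39, 746) = 39.

39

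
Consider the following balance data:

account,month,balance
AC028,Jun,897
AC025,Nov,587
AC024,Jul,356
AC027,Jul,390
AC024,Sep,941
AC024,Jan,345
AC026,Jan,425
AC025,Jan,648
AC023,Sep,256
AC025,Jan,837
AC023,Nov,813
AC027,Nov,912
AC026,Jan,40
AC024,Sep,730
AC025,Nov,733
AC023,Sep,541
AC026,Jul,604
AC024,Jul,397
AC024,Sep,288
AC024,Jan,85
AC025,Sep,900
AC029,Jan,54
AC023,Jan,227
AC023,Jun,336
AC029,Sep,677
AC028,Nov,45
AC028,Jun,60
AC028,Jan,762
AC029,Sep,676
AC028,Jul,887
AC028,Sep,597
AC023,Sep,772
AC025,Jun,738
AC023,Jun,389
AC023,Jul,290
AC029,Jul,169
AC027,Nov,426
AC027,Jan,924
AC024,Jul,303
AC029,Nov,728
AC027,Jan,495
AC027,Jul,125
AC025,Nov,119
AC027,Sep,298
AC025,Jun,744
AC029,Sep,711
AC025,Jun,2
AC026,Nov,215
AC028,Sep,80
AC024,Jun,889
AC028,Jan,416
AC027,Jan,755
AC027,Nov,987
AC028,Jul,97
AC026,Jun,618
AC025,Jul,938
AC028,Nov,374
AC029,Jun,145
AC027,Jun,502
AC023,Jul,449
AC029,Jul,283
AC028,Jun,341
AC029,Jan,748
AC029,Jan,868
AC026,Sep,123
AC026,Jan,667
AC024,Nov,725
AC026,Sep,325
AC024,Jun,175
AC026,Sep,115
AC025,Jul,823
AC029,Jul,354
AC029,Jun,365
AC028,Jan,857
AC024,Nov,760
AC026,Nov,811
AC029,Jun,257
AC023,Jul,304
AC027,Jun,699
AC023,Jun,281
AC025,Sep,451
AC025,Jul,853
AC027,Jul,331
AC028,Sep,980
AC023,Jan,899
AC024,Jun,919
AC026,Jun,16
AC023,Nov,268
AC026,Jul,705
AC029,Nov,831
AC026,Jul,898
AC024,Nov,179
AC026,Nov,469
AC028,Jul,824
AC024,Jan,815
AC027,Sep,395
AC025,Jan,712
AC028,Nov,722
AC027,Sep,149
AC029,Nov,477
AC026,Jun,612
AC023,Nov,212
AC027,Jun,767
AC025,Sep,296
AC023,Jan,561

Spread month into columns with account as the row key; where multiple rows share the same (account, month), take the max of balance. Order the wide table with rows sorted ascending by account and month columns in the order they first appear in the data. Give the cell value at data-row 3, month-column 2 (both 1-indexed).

With rows sorted ascending by account, row 3 is account=AC025. month columns in first-appearance order: Jun, Nov, Jul, Sep, Jan; column 2 is Nov.
Long rows with account=AC025, month=Nov: max(587, 733, 119) = 733.

733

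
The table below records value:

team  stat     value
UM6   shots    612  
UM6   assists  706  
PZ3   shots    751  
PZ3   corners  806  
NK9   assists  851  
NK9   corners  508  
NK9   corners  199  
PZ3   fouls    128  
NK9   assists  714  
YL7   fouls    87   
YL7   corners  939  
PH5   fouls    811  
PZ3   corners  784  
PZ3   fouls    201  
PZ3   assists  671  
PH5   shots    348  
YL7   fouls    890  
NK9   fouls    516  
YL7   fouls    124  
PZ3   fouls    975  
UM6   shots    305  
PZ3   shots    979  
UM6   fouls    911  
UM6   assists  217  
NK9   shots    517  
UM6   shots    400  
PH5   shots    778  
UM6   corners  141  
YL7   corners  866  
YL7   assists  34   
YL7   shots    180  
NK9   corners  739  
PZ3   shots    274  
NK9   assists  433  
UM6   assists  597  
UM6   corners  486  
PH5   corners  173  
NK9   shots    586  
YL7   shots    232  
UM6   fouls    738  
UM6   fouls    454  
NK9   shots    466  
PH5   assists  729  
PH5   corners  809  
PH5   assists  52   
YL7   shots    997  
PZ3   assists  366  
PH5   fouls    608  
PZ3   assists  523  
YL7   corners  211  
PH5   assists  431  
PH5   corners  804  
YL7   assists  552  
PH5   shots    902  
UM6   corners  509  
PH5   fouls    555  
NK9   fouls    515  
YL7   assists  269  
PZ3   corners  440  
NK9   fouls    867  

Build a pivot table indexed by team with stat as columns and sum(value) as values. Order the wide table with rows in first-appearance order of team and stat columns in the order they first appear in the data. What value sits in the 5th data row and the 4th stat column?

1974

With rows in first-appearance order of team, row 5 is team=PH5. stat columns in first-appearance order: shots, assists, corners, fouls; column 4 is fouls.
Long rows with team=PH5, stat=fouls: 811 + 608 + 555 = 1974.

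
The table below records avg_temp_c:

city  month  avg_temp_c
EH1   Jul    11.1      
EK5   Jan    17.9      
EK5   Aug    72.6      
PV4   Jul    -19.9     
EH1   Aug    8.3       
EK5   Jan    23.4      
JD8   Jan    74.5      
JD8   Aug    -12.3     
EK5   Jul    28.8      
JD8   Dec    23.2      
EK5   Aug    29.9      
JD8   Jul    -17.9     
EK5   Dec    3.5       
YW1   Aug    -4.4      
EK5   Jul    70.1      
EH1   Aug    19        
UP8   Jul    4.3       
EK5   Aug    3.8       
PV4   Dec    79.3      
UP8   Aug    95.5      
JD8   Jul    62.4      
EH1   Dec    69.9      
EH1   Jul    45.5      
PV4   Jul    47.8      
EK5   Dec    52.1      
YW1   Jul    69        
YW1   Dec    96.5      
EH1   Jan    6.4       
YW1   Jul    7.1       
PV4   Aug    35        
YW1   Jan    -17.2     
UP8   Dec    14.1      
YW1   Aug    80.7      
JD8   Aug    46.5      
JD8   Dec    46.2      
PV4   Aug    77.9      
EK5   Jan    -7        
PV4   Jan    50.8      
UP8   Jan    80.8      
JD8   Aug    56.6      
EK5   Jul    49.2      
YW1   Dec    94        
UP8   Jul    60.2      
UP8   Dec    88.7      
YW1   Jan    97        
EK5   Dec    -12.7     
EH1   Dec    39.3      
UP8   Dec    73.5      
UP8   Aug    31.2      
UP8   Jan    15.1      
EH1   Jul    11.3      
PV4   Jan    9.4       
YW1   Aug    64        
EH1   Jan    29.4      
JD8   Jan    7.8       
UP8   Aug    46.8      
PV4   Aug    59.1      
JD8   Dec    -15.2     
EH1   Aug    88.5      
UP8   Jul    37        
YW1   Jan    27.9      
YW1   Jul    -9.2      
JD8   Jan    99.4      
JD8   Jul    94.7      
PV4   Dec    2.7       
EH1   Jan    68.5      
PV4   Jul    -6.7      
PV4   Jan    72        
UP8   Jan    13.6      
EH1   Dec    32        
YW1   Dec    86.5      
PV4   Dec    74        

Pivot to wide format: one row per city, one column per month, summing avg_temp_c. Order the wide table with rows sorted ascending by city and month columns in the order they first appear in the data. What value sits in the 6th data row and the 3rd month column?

With rows sorted ascending by city, row 6 is city=YW1. month columns in first-appearance order: Jul, Jan, Aug, Dec; column 3 is Aug.
Long rows with city=YW1, month=Aug: -4.4 + 80.7 + 64 = 140.3.

140.3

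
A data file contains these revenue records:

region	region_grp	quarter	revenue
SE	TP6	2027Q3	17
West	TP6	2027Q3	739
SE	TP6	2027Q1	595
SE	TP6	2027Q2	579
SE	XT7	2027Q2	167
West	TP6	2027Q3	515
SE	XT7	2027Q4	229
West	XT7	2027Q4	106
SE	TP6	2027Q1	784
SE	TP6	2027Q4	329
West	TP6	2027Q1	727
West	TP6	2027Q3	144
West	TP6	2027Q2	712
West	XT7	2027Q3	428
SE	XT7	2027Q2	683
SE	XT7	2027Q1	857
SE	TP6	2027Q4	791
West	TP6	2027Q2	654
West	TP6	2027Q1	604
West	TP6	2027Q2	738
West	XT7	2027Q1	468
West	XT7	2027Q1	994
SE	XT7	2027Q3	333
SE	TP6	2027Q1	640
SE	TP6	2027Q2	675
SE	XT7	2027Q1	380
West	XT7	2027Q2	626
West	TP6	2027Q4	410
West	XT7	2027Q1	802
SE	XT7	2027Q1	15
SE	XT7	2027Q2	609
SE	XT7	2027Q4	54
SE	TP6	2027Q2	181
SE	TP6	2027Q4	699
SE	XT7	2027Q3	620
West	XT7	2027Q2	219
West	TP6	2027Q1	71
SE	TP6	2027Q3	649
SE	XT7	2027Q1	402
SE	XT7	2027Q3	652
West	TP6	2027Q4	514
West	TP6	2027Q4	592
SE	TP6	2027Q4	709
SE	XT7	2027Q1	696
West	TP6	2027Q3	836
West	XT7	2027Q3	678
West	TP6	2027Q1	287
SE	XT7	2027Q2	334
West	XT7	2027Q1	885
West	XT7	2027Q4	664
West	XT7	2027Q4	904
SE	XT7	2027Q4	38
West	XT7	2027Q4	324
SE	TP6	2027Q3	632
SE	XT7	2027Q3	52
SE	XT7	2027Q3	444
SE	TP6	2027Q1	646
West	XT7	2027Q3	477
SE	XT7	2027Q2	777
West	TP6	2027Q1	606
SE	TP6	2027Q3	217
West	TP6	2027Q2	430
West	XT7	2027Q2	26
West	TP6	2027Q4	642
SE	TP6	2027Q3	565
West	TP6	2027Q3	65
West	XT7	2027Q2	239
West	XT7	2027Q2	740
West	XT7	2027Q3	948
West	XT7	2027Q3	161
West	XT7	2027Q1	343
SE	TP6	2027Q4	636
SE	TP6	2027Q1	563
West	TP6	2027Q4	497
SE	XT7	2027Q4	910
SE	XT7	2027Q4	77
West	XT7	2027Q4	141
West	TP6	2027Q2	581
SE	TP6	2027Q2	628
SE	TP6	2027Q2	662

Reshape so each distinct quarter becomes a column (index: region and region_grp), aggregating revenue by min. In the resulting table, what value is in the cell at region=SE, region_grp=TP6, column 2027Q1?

Rows with region=SE, region_grp=TP6 and quarter=2027Q1: revenue values are 595, 784, 640, 646, 563.
min(595, 784, 640, 646, 563) = 563.

563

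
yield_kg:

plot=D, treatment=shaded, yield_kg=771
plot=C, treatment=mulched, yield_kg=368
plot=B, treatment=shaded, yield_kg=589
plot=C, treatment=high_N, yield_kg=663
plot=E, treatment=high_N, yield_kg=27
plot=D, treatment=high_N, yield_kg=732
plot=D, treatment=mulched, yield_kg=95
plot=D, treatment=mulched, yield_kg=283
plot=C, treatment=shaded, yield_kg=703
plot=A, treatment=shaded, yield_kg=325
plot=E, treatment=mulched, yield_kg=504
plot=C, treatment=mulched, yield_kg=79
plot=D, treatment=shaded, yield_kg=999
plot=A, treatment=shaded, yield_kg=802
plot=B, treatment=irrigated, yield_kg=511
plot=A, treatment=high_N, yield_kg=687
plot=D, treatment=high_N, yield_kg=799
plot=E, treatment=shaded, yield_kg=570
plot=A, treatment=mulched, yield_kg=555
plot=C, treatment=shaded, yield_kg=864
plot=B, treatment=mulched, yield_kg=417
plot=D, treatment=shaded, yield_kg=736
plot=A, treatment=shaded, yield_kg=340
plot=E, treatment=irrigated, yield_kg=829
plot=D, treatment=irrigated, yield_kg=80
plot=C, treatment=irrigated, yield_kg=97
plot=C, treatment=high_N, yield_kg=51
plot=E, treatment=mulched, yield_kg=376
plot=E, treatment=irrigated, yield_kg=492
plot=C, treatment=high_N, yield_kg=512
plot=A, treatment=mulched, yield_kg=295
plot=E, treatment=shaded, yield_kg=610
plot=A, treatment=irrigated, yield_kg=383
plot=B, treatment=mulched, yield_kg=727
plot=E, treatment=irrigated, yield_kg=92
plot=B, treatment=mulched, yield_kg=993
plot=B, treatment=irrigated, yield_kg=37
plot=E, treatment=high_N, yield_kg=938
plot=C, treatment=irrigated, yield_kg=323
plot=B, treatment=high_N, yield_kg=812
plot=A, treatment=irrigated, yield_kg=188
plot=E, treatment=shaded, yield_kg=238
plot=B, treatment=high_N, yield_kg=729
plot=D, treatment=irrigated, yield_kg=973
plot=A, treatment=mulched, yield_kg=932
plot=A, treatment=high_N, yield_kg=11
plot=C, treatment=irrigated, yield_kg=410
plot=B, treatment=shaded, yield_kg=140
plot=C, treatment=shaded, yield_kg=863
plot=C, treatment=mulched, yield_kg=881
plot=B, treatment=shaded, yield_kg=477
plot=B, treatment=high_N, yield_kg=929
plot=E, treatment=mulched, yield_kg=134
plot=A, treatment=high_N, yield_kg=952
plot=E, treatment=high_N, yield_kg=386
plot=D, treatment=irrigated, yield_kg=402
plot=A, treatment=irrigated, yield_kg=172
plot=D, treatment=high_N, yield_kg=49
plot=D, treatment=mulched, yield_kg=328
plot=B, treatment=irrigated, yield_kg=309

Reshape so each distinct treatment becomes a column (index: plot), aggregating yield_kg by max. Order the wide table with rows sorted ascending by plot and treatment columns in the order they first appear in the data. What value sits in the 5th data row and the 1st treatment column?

With rows sorted ascending by plot, row 5 is plot=E. treatment columns in first-appearance order: shaded, mulched, high_N, irrigated; column 1 is shaded.
Long rows with plot=E, treatment=shaded: max(570, 610, 238) = 610.

610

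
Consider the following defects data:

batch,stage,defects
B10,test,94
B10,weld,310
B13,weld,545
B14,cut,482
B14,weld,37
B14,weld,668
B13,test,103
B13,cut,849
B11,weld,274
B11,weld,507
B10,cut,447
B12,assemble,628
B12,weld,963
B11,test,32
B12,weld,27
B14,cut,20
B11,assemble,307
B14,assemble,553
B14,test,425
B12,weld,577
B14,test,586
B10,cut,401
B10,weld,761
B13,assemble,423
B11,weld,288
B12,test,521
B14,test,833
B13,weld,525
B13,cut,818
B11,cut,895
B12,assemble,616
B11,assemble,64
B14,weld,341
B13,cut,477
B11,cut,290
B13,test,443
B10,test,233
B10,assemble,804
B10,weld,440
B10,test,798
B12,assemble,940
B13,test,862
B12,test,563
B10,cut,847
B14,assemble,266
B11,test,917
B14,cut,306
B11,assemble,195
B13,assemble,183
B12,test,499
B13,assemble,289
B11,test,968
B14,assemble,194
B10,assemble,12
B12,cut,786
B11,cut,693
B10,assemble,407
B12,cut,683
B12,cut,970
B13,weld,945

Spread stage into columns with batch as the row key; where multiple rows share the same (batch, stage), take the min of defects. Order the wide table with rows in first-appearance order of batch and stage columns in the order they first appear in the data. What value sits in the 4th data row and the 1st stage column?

32

With rows in first-appearance order of batch, row 4 is batch=B11. stage columns in first-appearance order: test, weld, cut, assemble; column 1 is test.
Long rows with batch=B11, stage=test: min(32, 917, 968) = 32.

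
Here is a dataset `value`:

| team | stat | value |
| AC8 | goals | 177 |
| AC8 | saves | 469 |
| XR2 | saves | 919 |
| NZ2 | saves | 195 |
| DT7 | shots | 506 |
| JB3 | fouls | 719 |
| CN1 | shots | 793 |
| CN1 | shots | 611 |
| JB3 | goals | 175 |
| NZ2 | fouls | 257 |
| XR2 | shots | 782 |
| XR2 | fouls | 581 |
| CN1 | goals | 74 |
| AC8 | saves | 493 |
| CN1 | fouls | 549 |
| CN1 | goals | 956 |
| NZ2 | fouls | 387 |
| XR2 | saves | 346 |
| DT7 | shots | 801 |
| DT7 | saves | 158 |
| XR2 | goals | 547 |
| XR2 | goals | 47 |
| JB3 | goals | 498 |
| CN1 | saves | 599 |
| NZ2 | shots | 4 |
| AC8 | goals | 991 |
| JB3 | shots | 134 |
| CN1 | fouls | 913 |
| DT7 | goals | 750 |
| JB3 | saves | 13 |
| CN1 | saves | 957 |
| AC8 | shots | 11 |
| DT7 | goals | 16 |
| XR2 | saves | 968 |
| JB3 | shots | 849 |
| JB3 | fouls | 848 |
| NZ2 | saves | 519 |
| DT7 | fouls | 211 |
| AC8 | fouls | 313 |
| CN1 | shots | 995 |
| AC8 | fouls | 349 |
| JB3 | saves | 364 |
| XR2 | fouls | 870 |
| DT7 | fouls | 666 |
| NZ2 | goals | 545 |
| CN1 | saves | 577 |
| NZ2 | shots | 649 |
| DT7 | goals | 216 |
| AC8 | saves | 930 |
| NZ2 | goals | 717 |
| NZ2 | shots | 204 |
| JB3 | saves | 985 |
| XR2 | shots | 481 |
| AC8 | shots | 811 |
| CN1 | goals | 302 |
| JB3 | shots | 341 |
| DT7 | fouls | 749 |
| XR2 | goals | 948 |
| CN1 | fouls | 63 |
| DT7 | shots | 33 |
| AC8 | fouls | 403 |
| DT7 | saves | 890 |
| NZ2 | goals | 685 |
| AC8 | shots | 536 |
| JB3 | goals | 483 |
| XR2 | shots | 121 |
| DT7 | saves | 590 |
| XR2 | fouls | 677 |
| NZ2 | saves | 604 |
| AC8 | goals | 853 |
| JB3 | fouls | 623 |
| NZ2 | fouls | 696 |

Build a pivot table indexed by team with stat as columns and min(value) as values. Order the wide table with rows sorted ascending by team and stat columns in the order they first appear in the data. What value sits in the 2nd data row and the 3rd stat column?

611

With rows sorted ascending by team, row 2 is team=CN1. stat columns in first-appearance order: goals, saves, shots, fouls; column 3 is shots.
Long rows with team=CN1, stat=shots: min(793, 611, 995) = 611.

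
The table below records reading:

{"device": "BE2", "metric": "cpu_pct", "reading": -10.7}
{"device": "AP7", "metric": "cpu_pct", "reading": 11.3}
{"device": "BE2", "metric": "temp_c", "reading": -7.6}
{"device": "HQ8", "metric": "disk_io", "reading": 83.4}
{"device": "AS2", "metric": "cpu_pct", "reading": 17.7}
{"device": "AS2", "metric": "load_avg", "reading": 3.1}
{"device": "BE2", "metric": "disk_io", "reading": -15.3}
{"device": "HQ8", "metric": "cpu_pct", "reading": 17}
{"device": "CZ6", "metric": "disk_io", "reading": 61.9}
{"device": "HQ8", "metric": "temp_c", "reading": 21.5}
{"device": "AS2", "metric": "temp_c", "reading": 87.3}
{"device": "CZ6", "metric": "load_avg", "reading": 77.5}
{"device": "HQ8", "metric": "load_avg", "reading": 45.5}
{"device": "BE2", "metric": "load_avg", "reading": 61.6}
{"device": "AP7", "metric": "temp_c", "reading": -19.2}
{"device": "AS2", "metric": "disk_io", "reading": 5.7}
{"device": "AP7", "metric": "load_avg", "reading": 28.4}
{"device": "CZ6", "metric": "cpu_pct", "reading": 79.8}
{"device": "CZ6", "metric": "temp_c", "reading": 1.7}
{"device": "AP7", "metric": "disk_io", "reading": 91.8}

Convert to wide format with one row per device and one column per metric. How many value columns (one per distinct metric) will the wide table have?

4 distinct metric values: disk_io, temp_c, cpu_pct, load_avg.

4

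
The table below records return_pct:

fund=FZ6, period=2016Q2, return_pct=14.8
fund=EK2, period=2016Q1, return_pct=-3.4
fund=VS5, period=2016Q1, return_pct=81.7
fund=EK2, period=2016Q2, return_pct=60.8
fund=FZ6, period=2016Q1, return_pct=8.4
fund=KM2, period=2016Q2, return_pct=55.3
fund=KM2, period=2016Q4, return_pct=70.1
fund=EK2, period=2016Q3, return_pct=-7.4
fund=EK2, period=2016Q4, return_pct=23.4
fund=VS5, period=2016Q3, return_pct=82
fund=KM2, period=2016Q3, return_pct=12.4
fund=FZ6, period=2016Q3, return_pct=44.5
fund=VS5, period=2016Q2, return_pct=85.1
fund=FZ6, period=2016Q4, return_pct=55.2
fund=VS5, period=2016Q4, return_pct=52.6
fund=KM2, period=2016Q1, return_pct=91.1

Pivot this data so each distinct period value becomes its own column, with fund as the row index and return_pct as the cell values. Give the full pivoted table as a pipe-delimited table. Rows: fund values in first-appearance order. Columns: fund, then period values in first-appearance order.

Columns: fund plus the 4 distinct period values (2016Q2, 2016Q1, 2016Q4, 2016Q3).
For example, row FZ6 column 2016Q2 takes return_pct=14.8 from the long row (FZ6, 2016Q2).

| fund | 2016Q2 | 2016Q1 | 2016Q4 | 2016Q3 |
| FZ6 | 14.8 | 8.4 | 55.2 | 44.5 |
| EK2 | 60.8 | -3.4 | 23.4 | -7.4 |
| VS5 | 85.1 | 81.7 | 52.6 | 82 |
| KM2 | 55.3 | 91.1 | 70.1 | 12.4 |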